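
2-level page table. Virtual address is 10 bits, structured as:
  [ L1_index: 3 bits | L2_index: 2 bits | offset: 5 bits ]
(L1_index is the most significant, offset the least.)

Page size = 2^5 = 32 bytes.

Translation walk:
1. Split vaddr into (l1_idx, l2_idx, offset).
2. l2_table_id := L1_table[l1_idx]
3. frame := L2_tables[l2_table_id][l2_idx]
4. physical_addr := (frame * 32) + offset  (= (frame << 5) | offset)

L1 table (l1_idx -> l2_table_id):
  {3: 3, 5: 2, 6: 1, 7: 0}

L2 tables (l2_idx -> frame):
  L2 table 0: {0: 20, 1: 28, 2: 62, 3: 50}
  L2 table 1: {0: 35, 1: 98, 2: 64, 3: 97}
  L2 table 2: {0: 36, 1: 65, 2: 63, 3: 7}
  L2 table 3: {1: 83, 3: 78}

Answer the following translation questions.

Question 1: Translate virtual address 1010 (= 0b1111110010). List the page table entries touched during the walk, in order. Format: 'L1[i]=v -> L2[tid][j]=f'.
vaddr = 1010 = 0b1111110010
Split: l1_idx=7, l2_idx=3, offset=18

Answer: L1[7]=0 -> L2[0][3]=50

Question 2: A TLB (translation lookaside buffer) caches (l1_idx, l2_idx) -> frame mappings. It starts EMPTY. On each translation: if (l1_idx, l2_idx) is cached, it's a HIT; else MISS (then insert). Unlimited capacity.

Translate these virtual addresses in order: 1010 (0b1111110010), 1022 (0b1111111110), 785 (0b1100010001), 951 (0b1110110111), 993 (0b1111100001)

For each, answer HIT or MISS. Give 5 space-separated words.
vaddr=1010: (7,3) not in TLB -> MISS, insert
vaddr=1022: (7,3) in TLB -> HIT
vaddr=785: (6,0) not in TLB -> MISS, insert
vaddr=951: (7,1) not in TLB -> MISS, insert
vaddr=993: (7,3) in TLB -> HIT

Answer: MISS HIT MISS MISS HIT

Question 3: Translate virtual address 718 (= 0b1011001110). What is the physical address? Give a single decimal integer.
Answer: 2030

Derivation:
vaddr = 718 = 0b1011001110
Split: l1_idx=5, l2_idx=2, offset=14
L1[5] = 2
L2[2][2] = 63
paddr = 63 * 32 + 14 = 2030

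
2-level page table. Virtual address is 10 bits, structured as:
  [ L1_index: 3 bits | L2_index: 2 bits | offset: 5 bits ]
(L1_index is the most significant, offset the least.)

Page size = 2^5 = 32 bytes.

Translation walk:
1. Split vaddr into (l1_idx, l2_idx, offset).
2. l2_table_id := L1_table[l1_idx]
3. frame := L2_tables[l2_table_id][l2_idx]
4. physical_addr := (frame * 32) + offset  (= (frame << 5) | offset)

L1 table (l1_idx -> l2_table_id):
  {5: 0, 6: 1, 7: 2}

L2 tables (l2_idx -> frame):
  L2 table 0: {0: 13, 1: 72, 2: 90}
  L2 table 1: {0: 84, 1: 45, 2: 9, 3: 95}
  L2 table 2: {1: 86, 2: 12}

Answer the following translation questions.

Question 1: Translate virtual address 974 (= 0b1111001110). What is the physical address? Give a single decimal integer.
Answer: 398

Derivation:
vaddr = 974 = 0b1111001110
Split: l1_idx=7, l2_idx=2, offset=14
L1[7] = 2
L2[2][2] = 12
paddr = 12 * 32 + 14 = 398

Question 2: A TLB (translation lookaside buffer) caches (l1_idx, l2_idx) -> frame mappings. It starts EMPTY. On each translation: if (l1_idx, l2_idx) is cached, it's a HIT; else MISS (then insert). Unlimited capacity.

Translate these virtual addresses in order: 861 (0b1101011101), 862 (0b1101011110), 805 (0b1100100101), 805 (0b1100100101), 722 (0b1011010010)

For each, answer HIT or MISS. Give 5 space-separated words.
Answer: MISS HIT MISS HIT MISS

Derivation:
vaddr=861: (6,2) not in TLB -> MISS, insert
vaddr=862: (6,2) in TLB -> HIT
vaddr=805: (6,1) not in TLB -> MISS, insert
vaddr=805: (6,1) in TLB -> HIT
vaddr=722: (5,2) not in TLB -> MISS, insert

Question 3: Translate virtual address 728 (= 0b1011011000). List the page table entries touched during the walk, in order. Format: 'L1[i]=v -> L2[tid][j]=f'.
vaddr = 728 = 0b1011011000
Split: l1_idx=5, l2_idx=2, offset=24

Answer: L1[5]=0 -> L2[0][2]=90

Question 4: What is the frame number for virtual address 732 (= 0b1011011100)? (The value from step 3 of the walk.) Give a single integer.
Answer: 90

Derivation:
vaddr = 732: l1_idx=5, l2_idx=2
L1[5] = 0; L2[0][2] = 90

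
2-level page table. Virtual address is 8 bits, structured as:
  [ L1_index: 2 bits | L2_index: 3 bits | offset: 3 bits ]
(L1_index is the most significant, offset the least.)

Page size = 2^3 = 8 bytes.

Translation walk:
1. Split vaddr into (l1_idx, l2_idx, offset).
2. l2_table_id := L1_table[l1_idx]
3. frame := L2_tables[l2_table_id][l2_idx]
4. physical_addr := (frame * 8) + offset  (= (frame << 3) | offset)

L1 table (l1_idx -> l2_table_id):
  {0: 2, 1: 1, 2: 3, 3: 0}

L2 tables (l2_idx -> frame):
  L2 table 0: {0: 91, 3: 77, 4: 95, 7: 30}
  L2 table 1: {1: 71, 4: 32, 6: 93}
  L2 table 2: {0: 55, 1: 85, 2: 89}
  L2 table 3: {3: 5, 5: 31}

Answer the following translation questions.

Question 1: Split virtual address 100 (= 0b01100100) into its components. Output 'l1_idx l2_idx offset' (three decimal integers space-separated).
vaddr = 100 = 0b01100100
  top 2 bits -> l1_idx = 1
  next 3 bits -> l2_idx = 4
  bottom 3 bits -> offset = 4

Answer: 1 4 4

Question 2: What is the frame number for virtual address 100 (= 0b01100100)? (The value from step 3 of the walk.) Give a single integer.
vaddr = 100: l1_idx=1, l2_idx=4
L1[1] = 1; L2[1][4] = 32

Answer: 32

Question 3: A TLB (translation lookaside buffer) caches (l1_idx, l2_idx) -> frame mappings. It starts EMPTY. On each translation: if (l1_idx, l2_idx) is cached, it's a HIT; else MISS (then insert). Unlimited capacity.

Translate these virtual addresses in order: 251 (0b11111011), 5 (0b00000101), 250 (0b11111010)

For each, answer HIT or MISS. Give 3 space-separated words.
Answer: MISS MISS HIT

Derivation:
vaddr=251: (3,7) not in TLB -> MISS, insert
vaddr=5: (0,0) not in TLB -> MISS, insert
vaddr=250: (3,7) in TLB -> HIT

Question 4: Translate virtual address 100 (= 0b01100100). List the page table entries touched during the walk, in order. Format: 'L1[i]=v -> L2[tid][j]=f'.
vaddr = 100 = 0b01100100
Split: l1_idx=1, l2_idx=4, offset=4

Answer: L1[1]=1 -> L2[1][4]=32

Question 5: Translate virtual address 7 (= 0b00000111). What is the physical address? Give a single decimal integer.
Answer: 447

Derivation:
vaddr = 7 = 0b00000111
Split: l1_idx=0, l2_idx=0, offset=7
L1[0] = 2
L2[2][0] = 55
paddr = 55 * 8 + 7 = 447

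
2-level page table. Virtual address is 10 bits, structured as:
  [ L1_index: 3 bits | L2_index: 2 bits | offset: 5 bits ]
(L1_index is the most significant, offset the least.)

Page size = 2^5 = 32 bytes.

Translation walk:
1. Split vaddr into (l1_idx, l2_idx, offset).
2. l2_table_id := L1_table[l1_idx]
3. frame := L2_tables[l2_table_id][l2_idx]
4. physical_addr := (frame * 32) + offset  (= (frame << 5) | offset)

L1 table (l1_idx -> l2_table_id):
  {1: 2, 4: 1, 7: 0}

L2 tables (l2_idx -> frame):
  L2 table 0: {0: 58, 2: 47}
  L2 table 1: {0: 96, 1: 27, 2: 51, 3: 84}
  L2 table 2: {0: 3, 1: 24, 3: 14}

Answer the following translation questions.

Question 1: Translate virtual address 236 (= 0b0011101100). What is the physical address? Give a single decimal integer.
Answer: 460

Derivation:
vaddr = 236 = 0b0011101100
Split: l1_idx=1, l2_idx=3, offset=12
L1[1] = 2
L2[2][3] = 14
paddr = 14 * 32 + 12 = 460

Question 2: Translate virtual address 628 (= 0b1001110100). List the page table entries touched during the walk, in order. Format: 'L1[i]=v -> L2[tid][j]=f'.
vaddr = 628 = 0b1001110100
Split: l1_idx=4, l2_idx=3, offset=20

Answer: L1[4]=1 -> L2[1][3]=84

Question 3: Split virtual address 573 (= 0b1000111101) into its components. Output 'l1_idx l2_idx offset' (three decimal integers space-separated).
Answer: 4 1 29

Derivation:
vaddr = 573 = 0b1000111101
  top 3 bits -> l1_idx = 4
  next 2 bits -> l2_idx = 1
  bottom 5 bits -> offset = 29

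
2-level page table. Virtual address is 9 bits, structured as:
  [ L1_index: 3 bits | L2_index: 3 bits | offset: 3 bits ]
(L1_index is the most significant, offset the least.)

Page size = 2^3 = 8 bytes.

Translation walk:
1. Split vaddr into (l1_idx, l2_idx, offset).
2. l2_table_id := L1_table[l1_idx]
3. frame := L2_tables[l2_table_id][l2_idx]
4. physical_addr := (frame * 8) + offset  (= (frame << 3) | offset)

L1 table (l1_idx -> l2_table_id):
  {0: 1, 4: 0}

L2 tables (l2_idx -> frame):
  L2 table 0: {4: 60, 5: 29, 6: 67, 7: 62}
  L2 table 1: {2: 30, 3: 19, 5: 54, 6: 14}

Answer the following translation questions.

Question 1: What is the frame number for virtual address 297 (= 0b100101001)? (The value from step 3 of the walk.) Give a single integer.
vaddr = 297: l1_idx=4, l2_idx=5
L1[4] = 0; L2[0][5] = 29

Answer: 29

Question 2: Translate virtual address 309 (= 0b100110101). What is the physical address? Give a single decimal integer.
Answer: 541

Derivation:
vaddr = 309 = 0b100110101
Split: l1_idx=4, l2_idx=6, offset=5
L1[4] = 0
L2[0][6] = 67
paddr = 67 * 8 + 5 = 541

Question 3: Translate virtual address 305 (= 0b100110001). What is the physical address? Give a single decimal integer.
Answer: 537

Derivation:
vaddr = 305 = 0b100110001
Split: l1_idx=4, l2_idx=6, offset=1
L1[4] = 0
L2[0][6] = 67
paddr = 67 * 8 + 1 = 537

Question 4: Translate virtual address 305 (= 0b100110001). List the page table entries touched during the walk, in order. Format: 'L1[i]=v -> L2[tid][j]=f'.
Answer: L1[4]=0 -> L2[0][6]=67

Derivation:
vaddr = 305 = 0b100110001
Split: l1_idx=4, l2_idx=6, offset=1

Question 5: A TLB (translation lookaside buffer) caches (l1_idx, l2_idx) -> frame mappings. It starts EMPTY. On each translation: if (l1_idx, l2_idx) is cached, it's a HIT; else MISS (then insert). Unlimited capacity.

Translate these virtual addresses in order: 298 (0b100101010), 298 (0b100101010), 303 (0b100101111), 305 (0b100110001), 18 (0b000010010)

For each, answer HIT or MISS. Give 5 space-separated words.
Answer: MISS HIT HIT MISS MISS

Derivation:
vaddr=298: (4,5) not in TLB -> MISS, insert
vaddr=298: (4,5) in TLB -> HIT
vaddr=303: (4,5) in TLB -> HIT
vaddr=305: (4,6) not in TLB -> MISS, insert
vaddr=18: (0,2) not in TLB -> MISS, insert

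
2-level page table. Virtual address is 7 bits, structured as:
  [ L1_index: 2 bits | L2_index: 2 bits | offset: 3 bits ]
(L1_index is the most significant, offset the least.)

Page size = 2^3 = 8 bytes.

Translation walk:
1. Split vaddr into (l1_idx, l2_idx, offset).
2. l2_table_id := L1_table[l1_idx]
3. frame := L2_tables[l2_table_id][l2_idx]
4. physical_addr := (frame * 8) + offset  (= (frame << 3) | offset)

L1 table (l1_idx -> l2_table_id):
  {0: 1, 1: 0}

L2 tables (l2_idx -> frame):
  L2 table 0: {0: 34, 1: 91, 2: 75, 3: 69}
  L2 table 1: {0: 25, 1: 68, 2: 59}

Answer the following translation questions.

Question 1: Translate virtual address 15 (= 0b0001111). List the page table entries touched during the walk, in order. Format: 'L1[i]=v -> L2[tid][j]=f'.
vaddr = 15 = 0b0001111
Split: l1_idx=0, l2_idx=1, offset=7

Answer: L1[0]=1 -> L2[1][1]=68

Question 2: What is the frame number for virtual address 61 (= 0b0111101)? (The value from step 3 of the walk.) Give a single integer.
vaddr = 61: l1_idx=1, l2_idx=3
L1[1] = 0; L2[0][3] = 69

Answer: 69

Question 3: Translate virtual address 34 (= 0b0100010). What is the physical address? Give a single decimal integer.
vaddr = 34 = 0b0100010
Split: l1_idx=1, l2_idx=0, offset=2
L1[1] = 0
L2[0][0] = 34
paddr = 34 * 8 + 2 = 274

Answer: 274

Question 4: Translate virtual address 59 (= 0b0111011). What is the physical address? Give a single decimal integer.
Answer: 555

Derivation:
vaddr = 59 = 0b0111011
Split: l1_idx=1, l2_idx=3, offset=3
L1[1] = 0
L2[0][3] = 69
paddr = 69 * 8 + 3 = 555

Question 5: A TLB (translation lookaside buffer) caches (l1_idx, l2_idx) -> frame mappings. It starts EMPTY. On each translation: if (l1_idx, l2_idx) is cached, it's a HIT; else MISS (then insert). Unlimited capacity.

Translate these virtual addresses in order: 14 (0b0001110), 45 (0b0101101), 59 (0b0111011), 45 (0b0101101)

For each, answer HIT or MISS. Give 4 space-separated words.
vaddr=14: (0,1) not in TLB -> MISS, insert
vaddr=45: (1,1) not in TLB -> MISS, insert
vaddr=59: (1,3) not in TLB -> MISS, insert
vaddr=45: (1,1) in TLB -> HIT

Answer: MISS MISS MISS HIT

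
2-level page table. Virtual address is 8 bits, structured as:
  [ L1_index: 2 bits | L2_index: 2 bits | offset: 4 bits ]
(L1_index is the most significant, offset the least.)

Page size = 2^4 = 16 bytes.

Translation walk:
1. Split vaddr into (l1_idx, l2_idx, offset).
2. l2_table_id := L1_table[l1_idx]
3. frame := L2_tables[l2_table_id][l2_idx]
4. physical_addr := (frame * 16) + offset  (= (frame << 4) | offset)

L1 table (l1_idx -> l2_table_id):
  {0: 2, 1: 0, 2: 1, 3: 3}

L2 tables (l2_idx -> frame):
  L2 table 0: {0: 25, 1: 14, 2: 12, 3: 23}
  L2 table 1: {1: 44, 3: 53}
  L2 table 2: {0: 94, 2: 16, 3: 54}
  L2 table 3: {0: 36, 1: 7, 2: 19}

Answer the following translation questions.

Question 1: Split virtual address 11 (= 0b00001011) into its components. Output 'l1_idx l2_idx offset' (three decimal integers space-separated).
Answer: 0 0 11

Derivation:
vaddr = 11 = 0b00001011
  top 2 bits -> l1_idx = 0
  next 2 bits -> l2_idx = 0
  bottom 4 bits -> offset = 11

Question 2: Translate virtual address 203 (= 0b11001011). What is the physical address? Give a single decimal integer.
vaddr = 203 = 0b11001011
Split: l1_idx=3, l2_idx=0, offset=11
L1[3] = 3
L2[3][0] = 36
paddr = 36 * 16 + 11 = 587

Answer: 587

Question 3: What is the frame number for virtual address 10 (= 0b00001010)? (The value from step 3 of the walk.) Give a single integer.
Answer: 94

Derivation:
vaddr = 10: l1_idx=0, l2_idx=0
L1[0] = 2; L2[2][0] = 94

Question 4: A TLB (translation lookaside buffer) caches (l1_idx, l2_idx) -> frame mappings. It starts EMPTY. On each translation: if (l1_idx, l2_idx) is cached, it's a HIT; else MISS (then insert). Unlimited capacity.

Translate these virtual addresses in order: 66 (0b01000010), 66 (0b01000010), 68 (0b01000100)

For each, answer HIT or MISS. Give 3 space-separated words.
vaddr=66: (1,0) not in TLB -> MISS, insert
vaddr=66: (1,0) in TLB -> HIT
vaddr=68: (1,0) in TLB -> HIT

Answer: MISS HIT HIT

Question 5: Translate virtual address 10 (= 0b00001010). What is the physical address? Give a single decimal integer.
vaddr = 10 = 0b00001010
Split: l1_idx=0, l2_idx=0, offset=10
L1[0] = 2
L2[2][0] = 94
paddr = 94 * 16 + 10 = 1514

Answer: 1514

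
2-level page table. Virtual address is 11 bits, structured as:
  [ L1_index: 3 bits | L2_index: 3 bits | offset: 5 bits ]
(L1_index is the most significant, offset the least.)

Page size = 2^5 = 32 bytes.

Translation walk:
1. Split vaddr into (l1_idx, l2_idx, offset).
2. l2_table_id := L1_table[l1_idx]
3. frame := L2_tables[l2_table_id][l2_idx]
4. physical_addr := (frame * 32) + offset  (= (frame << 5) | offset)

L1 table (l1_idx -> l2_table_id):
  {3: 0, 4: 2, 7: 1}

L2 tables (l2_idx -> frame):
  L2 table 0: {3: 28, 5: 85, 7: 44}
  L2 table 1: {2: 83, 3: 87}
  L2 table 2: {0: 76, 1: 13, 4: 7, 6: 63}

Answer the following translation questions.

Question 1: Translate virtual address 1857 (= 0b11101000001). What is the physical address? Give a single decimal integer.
Answer: 2657

Derivation:
vaddr = 1857 = 0b11101000001
Split: l1_idx=7, l2_idx=2, offset=1
L1[7] = 1
L2[1][2] = 83
paddr = 83 * 32 + 1 = 2657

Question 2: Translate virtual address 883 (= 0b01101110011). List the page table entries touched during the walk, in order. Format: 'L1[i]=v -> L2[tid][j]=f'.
vaddr = 883 = 0b01101110011
Split: l1_idx=3, l2_idx=3, offset=19

Answer: L1[3]=0 -> L2[0][3]=28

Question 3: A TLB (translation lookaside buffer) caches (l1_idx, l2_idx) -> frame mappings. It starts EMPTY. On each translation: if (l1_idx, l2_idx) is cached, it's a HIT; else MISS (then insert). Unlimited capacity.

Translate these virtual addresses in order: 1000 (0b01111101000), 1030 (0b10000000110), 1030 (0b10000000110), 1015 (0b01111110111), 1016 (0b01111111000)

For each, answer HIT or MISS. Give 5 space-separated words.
vaddr=1000: (3,7) not in TLB -> MISS, insert
vaddr=1030: (4,0) not in TLB -> MISS, insert
vaddr=1030: (4,0) in TLB -> HIT
vaddr=1015: (3,7) in TLB -> HIT
vaddr=1016: (3,7) in TLB -> HIT

Answer: MISS MISS HIT HIT HIT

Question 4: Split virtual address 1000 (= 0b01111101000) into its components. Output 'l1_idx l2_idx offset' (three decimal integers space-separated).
vaddr = 1000 = 0b01111101000
  top 3 bits -> l1_idx = 3
  next 3 bits -> l2_idx = 7
  bottom 5 bits -> offset = 8

Answer: 3 7 8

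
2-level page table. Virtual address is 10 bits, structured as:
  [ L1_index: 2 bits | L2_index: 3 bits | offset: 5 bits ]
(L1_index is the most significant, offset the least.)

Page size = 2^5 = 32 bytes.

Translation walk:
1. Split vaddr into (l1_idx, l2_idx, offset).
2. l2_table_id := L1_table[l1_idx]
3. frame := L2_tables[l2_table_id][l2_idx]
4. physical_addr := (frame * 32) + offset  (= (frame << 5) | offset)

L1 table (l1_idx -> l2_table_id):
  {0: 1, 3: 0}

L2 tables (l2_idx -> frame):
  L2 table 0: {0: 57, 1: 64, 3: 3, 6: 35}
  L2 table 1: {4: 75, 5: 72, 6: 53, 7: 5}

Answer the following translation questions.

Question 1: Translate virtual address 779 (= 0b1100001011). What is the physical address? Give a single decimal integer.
Answer: 1835

Derivation:
vaddr = 779 = 0b1100001011
Split: l1_idx=3, l2_idx=0, offset=11
L1[3] = 0
L2[0][0] = 57
paddr = 57 * 32 + 11 = 1835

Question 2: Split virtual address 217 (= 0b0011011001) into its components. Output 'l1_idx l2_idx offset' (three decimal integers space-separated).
vaddr = 217 = 0b0011011001
  top 2 bits -> l1_idx = 0
  next 3 bits -> l2_idx = 6
  bottom 5 bits -> offset = 25

Answer: 0 6 25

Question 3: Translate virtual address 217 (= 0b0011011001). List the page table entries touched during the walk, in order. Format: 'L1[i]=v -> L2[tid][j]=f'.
Answer: L1[0]=1 -> L2[1][6]=53

Derivation:
vaddr = 217 = 0b0011011001
Split: l1_idx=0, l2_idx=6, offset=25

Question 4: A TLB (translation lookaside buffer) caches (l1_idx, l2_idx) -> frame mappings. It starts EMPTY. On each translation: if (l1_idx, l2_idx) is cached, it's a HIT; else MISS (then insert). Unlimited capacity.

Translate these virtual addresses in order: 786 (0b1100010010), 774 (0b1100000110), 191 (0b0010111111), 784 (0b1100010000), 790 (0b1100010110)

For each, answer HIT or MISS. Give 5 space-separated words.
Answer: MISS HIT MISS HIT HIT

Derivation:
vaddr=786: (3,0) not in TLB -> MISS, insert
vaddr=774: (3,0) in TLB -> HIT
vaddr=191: (0,5) not in TLB -> MISS, insert
vaddr=784: (3,0) in TLB -> HIT
vaddr=790: (3,0) in TLB -> HIT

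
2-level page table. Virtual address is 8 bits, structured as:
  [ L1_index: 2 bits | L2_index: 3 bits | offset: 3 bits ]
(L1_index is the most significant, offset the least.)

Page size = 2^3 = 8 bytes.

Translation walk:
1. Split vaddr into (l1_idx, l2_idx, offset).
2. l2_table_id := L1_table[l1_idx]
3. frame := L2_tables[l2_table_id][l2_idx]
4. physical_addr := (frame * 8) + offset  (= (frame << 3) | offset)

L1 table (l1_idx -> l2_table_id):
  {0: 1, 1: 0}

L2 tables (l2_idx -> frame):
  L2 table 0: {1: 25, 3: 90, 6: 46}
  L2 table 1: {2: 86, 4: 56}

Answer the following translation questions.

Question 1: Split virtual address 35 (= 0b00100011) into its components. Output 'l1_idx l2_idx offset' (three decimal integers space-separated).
vaddr = 35 = 0b00100011
  top 2 bits -> l1_idx = 0
  next 3 bits -> l2_idx = 4
  bottom 3 bits -> offset = 3

Answer: 0 4 3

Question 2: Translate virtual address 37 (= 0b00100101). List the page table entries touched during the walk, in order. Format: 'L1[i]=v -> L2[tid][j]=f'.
vaddr = 37 = 0b00100101
Split: l1_idx=0, l2_idx=4, offset=5

Answer: L1[0]=1 -> L2[1][4]=56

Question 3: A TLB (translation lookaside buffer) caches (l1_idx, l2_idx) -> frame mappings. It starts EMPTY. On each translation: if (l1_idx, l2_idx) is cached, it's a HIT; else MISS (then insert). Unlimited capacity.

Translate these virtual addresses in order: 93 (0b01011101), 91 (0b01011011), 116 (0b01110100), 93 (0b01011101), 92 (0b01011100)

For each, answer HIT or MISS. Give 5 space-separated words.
vaddr=93: (1,3) not in TLB -> MISS, insert
vaddr=91: (1,3) in TLB -> HIT
vaddr=116: (1,6) not in TLB -> MISS, insert
vaddr=93: (1,3) in TLB -> HIT
vaddr=92: (1,3) in TLB -> HIT

Answer: MISS HIT MISS HIT HIT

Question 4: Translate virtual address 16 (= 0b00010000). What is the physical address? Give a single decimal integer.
vaddr = 16 = 0b00010000
Split: l1_idx=0, l2_idx=2, offset=0
L1[0] = 1
L2[1][2] = 86
paddr = 86 * 8 + 0 = 688

Answer: 688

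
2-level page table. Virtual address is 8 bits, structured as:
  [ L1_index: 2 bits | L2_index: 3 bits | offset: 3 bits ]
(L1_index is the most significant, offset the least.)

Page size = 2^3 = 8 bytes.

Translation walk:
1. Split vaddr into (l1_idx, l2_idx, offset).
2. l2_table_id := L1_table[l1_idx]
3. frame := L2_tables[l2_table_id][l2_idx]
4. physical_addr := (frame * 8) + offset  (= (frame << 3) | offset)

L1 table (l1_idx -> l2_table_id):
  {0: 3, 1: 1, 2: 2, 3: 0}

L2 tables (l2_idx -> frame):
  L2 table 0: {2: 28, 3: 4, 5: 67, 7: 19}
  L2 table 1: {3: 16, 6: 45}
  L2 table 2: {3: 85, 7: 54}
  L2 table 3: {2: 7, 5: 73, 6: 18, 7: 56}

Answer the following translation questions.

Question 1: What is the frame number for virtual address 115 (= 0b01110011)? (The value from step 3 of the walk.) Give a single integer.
vaddr = 115: l1_idx=1, l2_idx=6
L1[1] = 1; L2[1][6] = 45

Answer: 45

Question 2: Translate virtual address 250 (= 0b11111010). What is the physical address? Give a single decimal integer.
Answer: 154

Derivation:
vaddr = 250 = 0b11111010
Split: l1_idx=3, l2_idx=7, offset=2
L1[3] = 0
L2[0][7] = 19
paddr = 19 * 8 + 2 = 154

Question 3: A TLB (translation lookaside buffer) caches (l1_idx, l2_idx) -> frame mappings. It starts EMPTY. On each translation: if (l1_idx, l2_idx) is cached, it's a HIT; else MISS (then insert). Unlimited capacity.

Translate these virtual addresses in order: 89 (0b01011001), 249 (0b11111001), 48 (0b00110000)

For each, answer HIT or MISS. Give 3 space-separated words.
vaddr=89: (1,3) not in TLB -> MISS, insert
vaddr=249: (3,7) not in TLB -> MISS, insert
vaddr=48: (0,6) not in TLB -> MISS, insert

Answer: MISS MISS MISS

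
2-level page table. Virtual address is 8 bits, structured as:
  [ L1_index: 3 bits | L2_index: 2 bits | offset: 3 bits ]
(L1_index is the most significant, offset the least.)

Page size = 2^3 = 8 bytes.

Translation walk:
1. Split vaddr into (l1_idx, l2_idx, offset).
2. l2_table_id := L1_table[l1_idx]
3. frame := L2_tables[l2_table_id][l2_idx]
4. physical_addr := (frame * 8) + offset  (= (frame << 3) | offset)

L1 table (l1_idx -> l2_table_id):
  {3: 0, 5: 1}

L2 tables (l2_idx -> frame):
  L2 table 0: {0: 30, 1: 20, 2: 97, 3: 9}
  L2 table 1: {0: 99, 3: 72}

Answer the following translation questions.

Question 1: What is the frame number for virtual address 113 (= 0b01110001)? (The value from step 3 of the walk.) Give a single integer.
Answer: 97

Derivation:
vaddr = 113: l1_idx=3, l2_idx=2
L1[3] = 0; L2[0][2] = 97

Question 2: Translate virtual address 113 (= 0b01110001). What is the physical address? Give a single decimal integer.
Answer: 777

Derivation:
vaddr = 113 = 0b01110001
Split: l1_idx=3, l2_idx=2, offset=1
L1[3] = 0
L2[0][2] = 97
paddr = 97 * 8 + 1 = 777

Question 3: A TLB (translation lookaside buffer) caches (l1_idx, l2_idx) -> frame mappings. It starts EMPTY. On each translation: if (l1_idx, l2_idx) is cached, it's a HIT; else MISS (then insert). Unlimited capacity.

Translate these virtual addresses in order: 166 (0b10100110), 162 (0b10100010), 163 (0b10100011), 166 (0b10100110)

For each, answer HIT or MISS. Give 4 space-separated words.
vaddr=166: (5,0) not in TLB -> MISS, insert
vaddr=162: (5,0) in TLB -> HIT
vaddr=163: (5,0) in TLB -> HIT
vaddr=166: (5,0) in TLB -> HIT

Answer: MISS HIT HIT HIT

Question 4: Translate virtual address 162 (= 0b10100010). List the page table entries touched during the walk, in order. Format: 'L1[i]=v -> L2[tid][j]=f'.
Answer: L1[5]=1 -> L2[1][0]=99

Derivation:
vaddr = 162 = 0b10100010
Split: l1_idx=5, l2_idx=0, offset=2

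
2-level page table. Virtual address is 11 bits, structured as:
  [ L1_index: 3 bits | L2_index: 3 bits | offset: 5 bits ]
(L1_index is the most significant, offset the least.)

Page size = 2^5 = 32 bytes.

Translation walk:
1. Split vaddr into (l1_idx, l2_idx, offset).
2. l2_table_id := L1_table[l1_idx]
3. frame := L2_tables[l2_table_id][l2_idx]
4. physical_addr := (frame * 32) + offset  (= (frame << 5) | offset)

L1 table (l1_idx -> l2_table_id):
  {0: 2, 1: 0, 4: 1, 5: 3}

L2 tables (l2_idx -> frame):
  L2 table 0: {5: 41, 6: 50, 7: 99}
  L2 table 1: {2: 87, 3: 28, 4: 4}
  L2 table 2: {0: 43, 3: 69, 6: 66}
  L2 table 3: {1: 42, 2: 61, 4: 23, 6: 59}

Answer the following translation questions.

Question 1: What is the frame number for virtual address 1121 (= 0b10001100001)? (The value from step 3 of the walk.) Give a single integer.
Answer: 28

Derivation:
vaddr = 1121: l1_idx=4, l2_idx=3
L1[4] = 1; L2[1][3] = 28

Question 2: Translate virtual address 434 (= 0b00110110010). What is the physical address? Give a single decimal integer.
vaddr = 434 = 0b00110110010
Split: l1_idx=1, l2_idx=5, offset=18
L1[1] = 0
L2[0][5] = 41
paddr = 41 * 32 + 18 = 1330

Answer: 1330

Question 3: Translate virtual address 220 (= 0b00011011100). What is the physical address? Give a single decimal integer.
Answer: 2140

Derivation:
vaddr = 220 = 0b00011011100
Split: l1_idx=0, l2_idx=6, offset=28
L1[0] = 2
L2[2][6] = 66
paddr = 66 * 32 + 28 = 2140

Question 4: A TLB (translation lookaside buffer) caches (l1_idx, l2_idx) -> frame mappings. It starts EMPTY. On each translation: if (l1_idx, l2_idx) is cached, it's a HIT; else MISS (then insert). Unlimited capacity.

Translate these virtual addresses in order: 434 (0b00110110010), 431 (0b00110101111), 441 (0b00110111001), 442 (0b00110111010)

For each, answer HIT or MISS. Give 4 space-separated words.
vaddr=434: (1,5) not in TLB -> MISS, insert
vaddr=431: (1,5) in TLB -> HIT
vaddr=441: (1,5) in TLB -> HIT
vaddr=442: (1,5) in TLB -> HIT

Answer: MISS HIT HIT HIT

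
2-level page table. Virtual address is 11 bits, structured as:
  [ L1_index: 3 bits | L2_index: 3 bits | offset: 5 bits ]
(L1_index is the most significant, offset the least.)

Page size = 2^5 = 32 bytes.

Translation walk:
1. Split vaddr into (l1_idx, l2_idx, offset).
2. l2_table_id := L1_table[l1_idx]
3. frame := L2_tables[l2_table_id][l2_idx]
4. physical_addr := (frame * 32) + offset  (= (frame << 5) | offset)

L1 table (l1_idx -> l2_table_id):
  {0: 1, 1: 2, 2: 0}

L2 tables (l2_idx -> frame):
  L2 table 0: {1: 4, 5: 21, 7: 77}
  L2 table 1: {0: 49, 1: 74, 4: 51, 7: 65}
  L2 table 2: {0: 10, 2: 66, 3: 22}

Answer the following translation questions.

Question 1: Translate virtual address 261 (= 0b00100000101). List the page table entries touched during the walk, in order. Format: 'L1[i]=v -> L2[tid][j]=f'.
Answer: L1[1]=2 -> L2[2][0]=10

Derivation:
vaddr = 261 = 0b00100000101
Split: l1_idx=1, l2_idx=0, offset=5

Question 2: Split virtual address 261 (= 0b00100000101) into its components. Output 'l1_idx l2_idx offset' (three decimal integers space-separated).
vaddr = 261 = 0b00100000101
  top 3 bits -> l1_idx = 1
  next 3 bits -> l2_idx = 0
  bottom 5 bits -> offset = 5

Answer: 1 0 5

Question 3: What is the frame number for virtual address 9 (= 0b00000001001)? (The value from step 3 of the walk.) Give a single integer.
vaddr = 9: l1_idx=0, l2_idx=0
L1[0] = 1; L2[1][0] = 49

Answer: 49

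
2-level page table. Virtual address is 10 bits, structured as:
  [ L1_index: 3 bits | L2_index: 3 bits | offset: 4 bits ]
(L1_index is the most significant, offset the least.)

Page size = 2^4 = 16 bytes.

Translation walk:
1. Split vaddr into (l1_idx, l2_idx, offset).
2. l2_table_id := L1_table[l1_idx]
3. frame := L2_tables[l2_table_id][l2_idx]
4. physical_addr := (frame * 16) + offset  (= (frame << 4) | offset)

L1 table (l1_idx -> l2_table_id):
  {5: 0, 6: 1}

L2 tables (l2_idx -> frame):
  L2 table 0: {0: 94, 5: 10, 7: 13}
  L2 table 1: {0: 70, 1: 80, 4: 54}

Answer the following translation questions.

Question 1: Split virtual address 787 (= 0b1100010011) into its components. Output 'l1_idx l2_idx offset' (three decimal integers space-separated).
Answer: 6 1 3

Derivation:
vaddr = 787 = 0b1100010011
  top 3 bits -> l1_idx = 6
  next 3 bits -> l2_idx = 1
  bottom 4 bits -> offset = 3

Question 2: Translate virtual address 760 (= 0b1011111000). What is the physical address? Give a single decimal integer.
Answer: 216

Derivation:
vaddr = 760 = 0b1011111000
Split: l1_idx=5, l2_idx=7, offset=8
L1[5] = 0
L2[0][7] = 13
paddr = 13 * 16 + 8 = 216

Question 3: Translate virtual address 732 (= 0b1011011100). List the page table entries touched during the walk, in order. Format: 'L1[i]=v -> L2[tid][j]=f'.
Answer: L1[5]=0 -> L2[0][5]=10

Derivation:
vaddr = 732 = 0b1011011100
Split: l1_idx=5, l2_idx=5, offset=12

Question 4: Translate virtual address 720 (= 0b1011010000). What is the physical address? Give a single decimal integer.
Answer: 160

Derivation:
vaddr = 720 = 0b1011010000
Split: l1_idx=5, l2_idx=5, offset=0
L1[5] = 0
L2[0][5] = 10
paddr = 10 * 16 + 0 = 160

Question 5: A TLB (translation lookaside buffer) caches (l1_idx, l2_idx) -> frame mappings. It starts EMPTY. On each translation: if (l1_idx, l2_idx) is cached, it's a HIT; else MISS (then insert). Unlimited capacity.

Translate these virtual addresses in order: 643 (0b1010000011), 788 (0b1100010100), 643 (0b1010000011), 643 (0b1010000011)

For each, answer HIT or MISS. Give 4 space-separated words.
Answer: MISS MISS HIT HIT

Derivation:
vaddr=643: (5,0) not in TLB -> MISS, insert
vaddr=788: (6,1) not in TLB -> MISS, insert
vaddr=643: (5,0) in TLB -> HIT
vaddr=643: (5,0) in TLB -> HIT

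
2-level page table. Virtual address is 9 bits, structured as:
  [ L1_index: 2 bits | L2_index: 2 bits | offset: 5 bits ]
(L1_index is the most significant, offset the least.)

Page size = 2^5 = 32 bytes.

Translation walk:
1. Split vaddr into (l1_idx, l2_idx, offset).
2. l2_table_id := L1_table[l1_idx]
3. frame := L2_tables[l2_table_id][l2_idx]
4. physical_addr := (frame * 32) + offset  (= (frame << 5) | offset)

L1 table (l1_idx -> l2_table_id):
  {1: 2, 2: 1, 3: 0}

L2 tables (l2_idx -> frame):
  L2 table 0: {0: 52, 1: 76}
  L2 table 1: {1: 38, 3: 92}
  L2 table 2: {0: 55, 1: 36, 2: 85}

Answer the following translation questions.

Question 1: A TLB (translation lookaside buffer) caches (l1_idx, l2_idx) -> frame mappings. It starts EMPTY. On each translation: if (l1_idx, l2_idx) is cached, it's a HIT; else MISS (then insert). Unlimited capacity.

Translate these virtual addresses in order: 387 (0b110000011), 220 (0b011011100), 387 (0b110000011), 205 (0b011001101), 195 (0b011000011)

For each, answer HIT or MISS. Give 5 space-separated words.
Answer: MISS MISS HIT HIT HIT

Derivation:
vaddr=387: (3,0) not in TLB -> MISS, insert
vaddr=220: (1,2) not in TLB -> MISS, insert
vaddr=387: (3,0) in TLB -> HIT
vaddr=205: (1,2) in TLB -> HIT
vaddr=195: (1,2) in TLB -> HIT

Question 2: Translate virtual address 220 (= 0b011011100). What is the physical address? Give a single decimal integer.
vaddr = 220 = 0b011011100
Split: l1_idx=1, l2_idx=2, offset=28
L1[1] = 2
L2[2][2] = 85
paddr = 85 * 32 + 28 = 2748

Answer: 2748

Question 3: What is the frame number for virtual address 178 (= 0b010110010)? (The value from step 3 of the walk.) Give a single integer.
vaddr = 178: l1_idx=1, l2_idx=1
L1[1] = 2; L2[2][1] = 36

Answer: 36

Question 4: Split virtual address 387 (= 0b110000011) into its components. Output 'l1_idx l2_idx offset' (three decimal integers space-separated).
vaddr = 387 = 0b110000011
  top 2 bits -> l1_idx = 3
  next 2 bits -> l2_idx = 0
  bottom 5 bits -> offset = 3

Answer: 3 0 3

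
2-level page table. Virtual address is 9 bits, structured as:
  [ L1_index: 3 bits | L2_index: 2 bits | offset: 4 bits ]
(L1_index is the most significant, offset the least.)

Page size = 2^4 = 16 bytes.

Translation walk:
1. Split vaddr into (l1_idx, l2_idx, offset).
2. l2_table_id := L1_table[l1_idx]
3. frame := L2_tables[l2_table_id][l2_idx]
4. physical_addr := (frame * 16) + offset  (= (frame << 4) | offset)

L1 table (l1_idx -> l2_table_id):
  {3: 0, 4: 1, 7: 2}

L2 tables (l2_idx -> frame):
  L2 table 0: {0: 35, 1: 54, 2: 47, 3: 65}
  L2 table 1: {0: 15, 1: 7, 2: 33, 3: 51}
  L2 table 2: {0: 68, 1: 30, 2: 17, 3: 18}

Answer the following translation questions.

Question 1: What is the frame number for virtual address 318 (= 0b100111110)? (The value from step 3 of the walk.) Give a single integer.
Answer: 51

Derivation:
vaddr = 318: l1_idx=4, l2_idx=3
L1[4] = 1; L2[1][3] = 51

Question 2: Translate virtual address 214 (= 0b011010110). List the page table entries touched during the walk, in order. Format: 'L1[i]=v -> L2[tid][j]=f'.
vaddr = 214 = 0b011010110
Split: l1_idx=3, l2_idx=1, offset=6

Answer: L1[3]=0 -> L2[0][1]=54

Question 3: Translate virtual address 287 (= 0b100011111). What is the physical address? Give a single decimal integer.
Answer: 127

Derivation:
vaddr = 287 = 0b100011111
Split: l1_idx=4, l2_idx=1, offset=15
L1[4] = 1
L2[1][1] = 7
paddr = 7 * 16 + 15 = 127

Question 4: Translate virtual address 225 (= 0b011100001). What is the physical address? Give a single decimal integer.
vaddr = 225 = 0b011100001
Split: l1_idx=3, l2_idx=2, offset=1
L1[3] = 0
L2[0][2] = 47
paddr = 47 * 16 + 1 = 753

Answer: 753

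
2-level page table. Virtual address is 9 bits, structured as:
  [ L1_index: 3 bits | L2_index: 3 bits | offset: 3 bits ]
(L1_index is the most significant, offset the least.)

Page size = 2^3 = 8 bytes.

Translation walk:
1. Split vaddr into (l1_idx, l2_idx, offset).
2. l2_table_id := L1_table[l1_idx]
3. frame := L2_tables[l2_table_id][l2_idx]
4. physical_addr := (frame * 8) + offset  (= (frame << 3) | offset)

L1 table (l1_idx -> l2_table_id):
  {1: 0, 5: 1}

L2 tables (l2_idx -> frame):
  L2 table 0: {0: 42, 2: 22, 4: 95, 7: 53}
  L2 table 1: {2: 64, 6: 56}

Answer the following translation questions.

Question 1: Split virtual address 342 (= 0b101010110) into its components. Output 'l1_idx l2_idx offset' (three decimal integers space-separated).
vaddr = 342 = 0b101010110
  top 3 bits -> l1_idx = 5
  next 3 bits -> l2_idx = 2
  bottom 3 bits -> offset = 6

Answer: 5 2 6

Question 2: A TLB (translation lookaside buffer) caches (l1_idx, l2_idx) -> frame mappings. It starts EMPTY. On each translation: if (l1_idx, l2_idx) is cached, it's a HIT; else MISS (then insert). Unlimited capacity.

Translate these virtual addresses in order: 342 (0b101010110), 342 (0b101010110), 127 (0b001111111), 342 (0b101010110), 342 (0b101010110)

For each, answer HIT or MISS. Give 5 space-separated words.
Answer: MISS HIT MISS HIT HIT

Derivation:
vaddr=342: (5,2) not in TLB -> MISS, insert
vaddr=342: (5,2) in TLB -> HIT
vaddr=127: (1,7) not in TLB -> MISS, insert
vaddr=342: (5,2) in TLB -> HIT
vaddr=342: (5,2) in TLB -> HIT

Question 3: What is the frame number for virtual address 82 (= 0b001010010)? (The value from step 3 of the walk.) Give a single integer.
Answer: 22

Derivation:
vaddr = 82: l1_idx=1, l2_idx=2
L1[1] = 0; L2[0][2] = 22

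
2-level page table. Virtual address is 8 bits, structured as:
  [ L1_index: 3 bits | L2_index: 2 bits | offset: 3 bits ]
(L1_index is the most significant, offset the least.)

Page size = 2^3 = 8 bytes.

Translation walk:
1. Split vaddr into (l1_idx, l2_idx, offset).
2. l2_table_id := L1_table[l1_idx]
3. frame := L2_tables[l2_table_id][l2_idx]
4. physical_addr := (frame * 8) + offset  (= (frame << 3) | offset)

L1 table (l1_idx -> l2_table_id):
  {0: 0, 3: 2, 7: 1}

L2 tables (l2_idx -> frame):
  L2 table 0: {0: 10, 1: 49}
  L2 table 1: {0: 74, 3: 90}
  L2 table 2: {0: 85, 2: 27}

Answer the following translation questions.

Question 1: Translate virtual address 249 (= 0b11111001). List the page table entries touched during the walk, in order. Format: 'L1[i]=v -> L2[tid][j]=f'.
vaddr = 249 = 0b11111001
Split: l1_idx=7, l2_idx=3, offset=1

Answer: L1[7]=1 -> L2[1][3]=90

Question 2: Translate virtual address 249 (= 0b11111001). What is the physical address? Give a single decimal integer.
Answer: 721

Derivation:
vaddr = 249 = 0b11111001
Split: l1_idx=7, l2_idx=3, offset=1
L1[7] = 1
L2[1][3] = 90
paddr = 90 * 8 + 1 = 721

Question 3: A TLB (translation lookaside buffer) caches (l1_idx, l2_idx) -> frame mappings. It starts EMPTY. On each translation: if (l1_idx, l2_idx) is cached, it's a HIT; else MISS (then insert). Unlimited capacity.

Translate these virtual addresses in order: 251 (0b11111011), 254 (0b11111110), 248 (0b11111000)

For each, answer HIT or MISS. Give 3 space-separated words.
vaddr=251: (7,3) not in TLB -> MISS, insert
vaddr=254: (7,3) in TLB -> HIT
vaddr=248: (7,3) in TLB -> HIT

Answer: MISS HIT HIT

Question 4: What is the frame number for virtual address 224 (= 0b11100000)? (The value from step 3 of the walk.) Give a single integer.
vaddr = 224: l1_idx=7, l2_idx=0
L1[7] = 1; L2[1][0] = 74

Answer: 74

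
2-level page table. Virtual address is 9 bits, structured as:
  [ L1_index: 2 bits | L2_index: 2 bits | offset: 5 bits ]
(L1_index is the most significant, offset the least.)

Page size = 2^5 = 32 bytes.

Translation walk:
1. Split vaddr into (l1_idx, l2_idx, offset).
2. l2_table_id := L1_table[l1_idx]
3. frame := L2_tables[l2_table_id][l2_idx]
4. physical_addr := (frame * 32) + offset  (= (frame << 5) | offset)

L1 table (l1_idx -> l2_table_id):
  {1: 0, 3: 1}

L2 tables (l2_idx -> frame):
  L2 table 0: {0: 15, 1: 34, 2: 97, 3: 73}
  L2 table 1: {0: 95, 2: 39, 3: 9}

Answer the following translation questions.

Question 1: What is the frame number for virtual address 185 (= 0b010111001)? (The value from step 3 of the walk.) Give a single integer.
vaddr = 185: l1_idx=1, l2_idx=1
L1[1] = 0; L2[0][1] = 34

Answer: 34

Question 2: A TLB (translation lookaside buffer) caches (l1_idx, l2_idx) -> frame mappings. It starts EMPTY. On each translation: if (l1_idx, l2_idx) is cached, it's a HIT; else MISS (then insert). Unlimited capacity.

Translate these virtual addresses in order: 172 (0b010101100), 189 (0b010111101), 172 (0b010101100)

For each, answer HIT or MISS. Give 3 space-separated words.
Answer: MISS HIT HIT

Derivation:
vaddr=172: (1,1) not in TLB -> MISS, insert
vaddr=189: (1,1) in TLB -> HIT
vaddr=172: (1,1) in TLB -> HIT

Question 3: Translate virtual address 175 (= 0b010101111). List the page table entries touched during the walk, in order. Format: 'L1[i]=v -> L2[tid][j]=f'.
vaddr = 175 = 0b010101111
Split: l1_idx=1, l2_idx=1, offset=15

Answer: L1[1]=0 -> L2[0][1]=34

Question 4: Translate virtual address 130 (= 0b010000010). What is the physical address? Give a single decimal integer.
vaddr = 130 = 0b010000010
Split: l1_idx=1, l2_idx=0, offset=2
L1[1] = 0
L2[0][0] = 15
paddr = 15 * 32 + 2 = 482

Answer: 482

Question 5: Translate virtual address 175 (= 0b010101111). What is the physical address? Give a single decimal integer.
vaddr = 175 = 0b010101111
Split: l1_idx=1, l2_idx=1, offset=15
L1[1] = 0
L2[0][1] = 34
paddr = 34 * 32 + 15 = 1103

Answer: 1103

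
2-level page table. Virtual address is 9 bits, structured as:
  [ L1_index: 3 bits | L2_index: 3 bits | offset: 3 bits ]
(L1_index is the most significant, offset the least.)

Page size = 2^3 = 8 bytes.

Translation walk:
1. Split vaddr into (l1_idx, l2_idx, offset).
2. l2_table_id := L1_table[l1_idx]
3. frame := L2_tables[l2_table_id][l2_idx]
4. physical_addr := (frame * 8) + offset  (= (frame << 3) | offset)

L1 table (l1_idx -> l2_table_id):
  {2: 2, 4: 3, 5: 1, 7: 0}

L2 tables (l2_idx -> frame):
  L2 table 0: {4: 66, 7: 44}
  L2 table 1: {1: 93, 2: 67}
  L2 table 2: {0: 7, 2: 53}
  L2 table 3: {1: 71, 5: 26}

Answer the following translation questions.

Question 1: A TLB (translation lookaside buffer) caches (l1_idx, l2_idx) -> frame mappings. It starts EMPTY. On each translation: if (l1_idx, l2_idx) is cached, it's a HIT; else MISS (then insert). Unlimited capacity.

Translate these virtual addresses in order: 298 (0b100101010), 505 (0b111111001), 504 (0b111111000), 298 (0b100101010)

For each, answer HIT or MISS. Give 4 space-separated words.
vaddr=298: (4,5) not in TLB -> MISS, insert
vaddr=505: (7,7) not in TLB -> MISS, insert
vaddr=504: (7,7) in TLB -> HIT
vaddr=298: (4,5) in TLB -> HIT

Answer: MISS MISS HIT HIT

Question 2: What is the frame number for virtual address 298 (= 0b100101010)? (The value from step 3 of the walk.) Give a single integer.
Answer: 26

Derivation:
vaddr = 298: l1_idx=4, l2_idx=5
L1[4] = 3; L2[3][5] = 26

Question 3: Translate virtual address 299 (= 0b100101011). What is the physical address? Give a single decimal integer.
vaddr = 299 = 0b100101011
Split: l1_idx=4, l2_idx=5, offset=3
L1[4] = 3
L2[3][5] = 26
paddr = 26 * 8 + 3 = 211

Answer: 211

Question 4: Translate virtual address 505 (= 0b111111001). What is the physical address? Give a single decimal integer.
Answer: 353

Derivation:
vaddr = 505 = 0b111111001
Split: l1_idx=7, l2_idx=7, offset=1
L1[7] = 0
L2[0][7] = 44
paddr = 44 * 8 + 1 = 353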